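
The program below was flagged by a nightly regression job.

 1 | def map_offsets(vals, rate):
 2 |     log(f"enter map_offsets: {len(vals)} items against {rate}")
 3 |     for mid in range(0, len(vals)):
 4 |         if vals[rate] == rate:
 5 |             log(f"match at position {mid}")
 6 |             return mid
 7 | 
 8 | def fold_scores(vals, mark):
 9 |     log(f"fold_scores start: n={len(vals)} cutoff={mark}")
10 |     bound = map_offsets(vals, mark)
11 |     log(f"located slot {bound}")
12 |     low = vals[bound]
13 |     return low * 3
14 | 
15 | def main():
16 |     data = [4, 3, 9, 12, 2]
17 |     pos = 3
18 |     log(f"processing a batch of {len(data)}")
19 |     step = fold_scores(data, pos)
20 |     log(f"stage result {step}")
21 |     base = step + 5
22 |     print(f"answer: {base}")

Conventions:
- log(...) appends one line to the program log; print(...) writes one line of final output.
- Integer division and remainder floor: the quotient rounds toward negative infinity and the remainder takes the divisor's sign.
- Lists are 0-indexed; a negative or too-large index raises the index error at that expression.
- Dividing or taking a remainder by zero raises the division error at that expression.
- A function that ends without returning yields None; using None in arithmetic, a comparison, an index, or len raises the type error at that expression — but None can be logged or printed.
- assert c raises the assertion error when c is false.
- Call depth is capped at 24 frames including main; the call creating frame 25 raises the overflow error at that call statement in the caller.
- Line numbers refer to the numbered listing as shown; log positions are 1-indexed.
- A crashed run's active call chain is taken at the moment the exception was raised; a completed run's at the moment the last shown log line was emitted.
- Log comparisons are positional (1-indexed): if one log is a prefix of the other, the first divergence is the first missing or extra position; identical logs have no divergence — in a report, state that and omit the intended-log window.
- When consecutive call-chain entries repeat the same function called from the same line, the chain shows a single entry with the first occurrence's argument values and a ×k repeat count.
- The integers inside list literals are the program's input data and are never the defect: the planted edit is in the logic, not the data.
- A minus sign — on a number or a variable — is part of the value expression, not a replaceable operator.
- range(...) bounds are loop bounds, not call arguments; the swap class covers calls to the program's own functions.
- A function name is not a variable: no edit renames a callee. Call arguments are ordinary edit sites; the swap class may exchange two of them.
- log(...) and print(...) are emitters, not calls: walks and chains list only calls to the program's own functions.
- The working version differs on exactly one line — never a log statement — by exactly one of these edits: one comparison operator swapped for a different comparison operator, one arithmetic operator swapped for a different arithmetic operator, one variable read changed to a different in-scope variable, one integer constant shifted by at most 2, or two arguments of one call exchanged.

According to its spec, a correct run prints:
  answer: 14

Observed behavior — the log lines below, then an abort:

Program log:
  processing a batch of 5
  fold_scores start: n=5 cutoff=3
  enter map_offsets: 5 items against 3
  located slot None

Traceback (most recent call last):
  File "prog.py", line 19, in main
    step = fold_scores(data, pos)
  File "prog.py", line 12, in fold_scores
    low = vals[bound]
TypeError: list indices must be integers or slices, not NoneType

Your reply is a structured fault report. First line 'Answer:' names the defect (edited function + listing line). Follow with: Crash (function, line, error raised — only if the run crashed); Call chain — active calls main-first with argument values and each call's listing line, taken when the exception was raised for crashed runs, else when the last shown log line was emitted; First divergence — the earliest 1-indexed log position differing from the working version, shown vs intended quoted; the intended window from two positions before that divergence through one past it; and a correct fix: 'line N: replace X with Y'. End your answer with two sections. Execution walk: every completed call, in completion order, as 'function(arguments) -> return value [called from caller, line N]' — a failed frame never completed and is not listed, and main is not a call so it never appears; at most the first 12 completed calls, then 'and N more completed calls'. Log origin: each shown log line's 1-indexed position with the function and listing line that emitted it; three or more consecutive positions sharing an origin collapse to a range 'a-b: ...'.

Answer: the defect is in map_offsets at line 4.
Key observation: The earliest visible damage is log position 4 — 'located slot None' rather than the intended 'match at position 1'.
Crash: fold_scores, line 12, TypeError.
Call chain: main -> fold_scores([4, 3, 9, 12, 2], 3) (called at line 19).
First divergence: at position 4 the run shows 'located slot None' where the working version logs 'match at position 1'.
Intended log window:
  2: fold_scores start: n=5 cutoff=3
  3: enter map_offsets: 5 items against 3
  4: match at position 1
  5: located slot 1
Execution walk:
  map_offsets([4, 3, 9, 12, 2], 3) -> None  [called from fold_scores, line 10]
Origin of each log line:
  1: logged in main at line 18
  2: logged in fold_scores at line 9
  3: logged in map_offsets at line 2
  4: logged in fold_scores at line 11
A correct fix: line 4: replace `vals[rate]` with `vals[mid]`.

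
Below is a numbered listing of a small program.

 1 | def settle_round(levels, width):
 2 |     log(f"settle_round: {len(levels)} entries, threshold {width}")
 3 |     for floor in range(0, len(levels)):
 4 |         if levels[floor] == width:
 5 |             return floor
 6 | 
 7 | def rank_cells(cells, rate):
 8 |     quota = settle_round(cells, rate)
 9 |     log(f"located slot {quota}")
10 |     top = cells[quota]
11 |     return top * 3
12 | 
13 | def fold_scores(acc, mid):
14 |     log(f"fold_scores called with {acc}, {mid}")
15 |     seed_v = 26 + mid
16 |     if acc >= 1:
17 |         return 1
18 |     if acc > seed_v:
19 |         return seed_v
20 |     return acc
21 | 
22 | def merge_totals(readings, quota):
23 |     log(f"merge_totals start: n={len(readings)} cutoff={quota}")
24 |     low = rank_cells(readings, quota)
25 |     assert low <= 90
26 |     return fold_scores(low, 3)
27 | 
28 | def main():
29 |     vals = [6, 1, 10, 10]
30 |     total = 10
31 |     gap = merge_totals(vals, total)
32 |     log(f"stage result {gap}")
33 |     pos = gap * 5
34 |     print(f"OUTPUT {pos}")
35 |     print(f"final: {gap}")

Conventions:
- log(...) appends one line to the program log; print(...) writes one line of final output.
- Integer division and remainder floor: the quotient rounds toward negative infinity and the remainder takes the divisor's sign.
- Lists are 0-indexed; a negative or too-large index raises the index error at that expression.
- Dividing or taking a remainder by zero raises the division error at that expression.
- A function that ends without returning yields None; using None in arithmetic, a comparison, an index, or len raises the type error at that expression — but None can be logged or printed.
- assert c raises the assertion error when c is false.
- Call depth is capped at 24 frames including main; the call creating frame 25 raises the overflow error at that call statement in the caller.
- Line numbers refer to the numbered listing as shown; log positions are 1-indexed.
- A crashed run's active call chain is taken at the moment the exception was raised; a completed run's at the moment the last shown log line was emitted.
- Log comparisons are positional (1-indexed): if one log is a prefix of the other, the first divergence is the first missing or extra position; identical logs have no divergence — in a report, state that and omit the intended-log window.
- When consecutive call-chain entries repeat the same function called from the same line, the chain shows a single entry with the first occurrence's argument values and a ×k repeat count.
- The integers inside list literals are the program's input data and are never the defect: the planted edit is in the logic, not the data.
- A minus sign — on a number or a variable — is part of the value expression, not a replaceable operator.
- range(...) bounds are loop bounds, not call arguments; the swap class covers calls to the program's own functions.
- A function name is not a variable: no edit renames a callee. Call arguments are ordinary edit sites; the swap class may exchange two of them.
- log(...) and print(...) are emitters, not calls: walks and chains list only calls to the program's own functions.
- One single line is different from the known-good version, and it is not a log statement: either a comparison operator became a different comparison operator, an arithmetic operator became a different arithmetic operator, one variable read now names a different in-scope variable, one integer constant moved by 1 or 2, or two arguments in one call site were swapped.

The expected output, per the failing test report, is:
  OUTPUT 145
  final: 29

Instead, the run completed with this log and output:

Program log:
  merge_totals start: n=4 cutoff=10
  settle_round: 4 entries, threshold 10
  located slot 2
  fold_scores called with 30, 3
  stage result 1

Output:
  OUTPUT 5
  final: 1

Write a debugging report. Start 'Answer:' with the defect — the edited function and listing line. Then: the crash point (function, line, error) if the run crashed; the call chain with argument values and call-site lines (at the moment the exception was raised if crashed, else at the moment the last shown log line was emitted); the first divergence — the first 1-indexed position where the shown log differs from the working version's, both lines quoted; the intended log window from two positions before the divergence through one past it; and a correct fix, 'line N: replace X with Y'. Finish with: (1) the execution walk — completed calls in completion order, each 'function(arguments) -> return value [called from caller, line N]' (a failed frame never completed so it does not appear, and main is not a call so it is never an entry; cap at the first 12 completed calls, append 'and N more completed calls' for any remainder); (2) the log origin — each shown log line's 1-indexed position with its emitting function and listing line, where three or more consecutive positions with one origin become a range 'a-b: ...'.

Answer: the defect is in fold_scores at line 16.
Key fact: Everything matches until log position 5, which reads 'stage result 1' in place of 'stage result 29'.
Call chain: main.
First divergence: position 5 — shown 'stage result 1', intended 'stage result 29'.
Intended log window:
  3: located slot 2
  4: fold_scores called with 30, 3
  5: stage result 29
Execution walk:
  settle_round([6, 1, 10, 10], 10) -> 2  [called from rank_cells, line 8]
  rank_cells([6, 1, 10, 10], 10) -> 30  [called from merge_totals, line 24]
  fold_scores(30, 3) -> 1  [called from merge_totals, line 26]
  merge_totals([6, 1, 10, 10], 10) -> 1  [called from main, line 31]
Log origins:
  1: logged in merge_totals at line 23
  2: logged in settle_round at line 2
  3: logged in rank_cells at line 9
  4: logged in fold_scores at line 14
  5: logged in main at line 32
A correct fix: line 16: replace `>=` with `<`.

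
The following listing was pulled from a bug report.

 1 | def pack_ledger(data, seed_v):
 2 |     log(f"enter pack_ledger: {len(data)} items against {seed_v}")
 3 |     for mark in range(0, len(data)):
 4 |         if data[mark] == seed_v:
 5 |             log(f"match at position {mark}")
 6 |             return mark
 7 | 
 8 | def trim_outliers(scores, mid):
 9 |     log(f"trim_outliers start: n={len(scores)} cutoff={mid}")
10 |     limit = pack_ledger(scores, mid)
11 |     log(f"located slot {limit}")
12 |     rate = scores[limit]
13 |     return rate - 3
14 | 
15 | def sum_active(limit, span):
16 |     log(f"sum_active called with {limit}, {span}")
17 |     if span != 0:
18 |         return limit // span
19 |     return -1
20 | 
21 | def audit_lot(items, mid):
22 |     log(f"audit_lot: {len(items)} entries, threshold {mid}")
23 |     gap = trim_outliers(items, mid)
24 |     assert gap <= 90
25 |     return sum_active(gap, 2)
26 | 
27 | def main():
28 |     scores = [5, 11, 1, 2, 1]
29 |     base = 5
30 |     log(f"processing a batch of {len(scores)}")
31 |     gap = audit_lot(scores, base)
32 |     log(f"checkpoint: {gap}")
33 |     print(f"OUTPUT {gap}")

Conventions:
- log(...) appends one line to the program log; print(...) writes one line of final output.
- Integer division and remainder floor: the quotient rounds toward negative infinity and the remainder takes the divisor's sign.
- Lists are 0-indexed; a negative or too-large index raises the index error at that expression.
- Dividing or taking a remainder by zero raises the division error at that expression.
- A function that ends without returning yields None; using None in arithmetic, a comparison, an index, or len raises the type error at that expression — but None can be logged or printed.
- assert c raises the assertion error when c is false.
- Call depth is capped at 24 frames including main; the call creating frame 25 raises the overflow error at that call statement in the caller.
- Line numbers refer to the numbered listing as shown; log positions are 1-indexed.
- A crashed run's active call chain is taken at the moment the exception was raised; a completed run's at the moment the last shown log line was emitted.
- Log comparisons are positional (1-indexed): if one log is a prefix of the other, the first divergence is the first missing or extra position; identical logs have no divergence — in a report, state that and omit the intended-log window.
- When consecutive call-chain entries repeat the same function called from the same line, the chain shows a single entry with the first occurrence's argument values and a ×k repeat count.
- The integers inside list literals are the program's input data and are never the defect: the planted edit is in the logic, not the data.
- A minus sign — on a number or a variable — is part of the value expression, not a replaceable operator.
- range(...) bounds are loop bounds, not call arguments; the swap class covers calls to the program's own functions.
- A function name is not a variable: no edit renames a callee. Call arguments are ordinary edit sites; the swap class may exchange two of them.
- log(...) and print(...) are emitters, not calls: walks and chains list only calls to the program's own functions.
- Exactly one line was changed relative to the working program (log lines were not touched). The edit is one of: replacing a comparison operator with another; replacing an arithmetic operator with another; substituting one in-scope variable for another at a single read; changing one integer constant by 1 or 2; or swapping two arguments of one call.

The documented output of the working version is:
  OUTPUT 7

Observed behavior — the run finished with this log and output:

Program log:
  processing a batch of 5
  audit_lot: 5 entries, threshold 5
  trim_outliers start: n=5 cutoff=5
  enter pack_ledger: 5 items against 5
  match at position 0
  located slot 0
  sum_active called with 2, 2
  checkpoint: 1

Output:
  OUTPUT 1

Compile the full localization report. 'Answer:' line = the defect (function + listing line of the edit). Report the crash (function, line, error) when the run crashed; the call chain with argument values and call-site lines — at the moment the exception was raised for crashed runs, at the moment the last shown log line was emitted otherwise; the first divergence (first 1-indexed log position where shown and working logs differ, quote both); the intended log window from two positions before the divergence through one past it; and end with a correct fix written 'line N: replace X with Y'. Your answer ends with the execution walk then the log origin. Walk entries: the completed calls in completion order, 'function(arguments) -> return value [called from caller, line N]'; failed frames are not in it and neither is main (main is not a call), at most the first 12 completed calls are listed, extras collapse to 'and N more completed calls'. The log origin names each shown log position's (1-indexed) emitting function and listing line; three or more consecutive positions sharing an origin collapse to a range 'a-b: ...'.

Answer: the defect is in trim_outliers at line 13.
Core observation: Everything matches until log position 7, which reads 'sum_active called with 2, 2' in place of 'sum_active called with 15, 2'.
Call chain: main.
First divergence: position 7 — the shown line 'sum_active called with 2, 2' should read 'sum_active called with 15, 2'.
Intended log window:
  5: match at position 0
  6: located slot 0
  7: sum_active called with 15, 2
  8: checkpoint: 7
Execution walk:
  pack_ledger([5, 11, 1, 2, 1], 5) -> 0  [called from trim_outliers, line 10]
  trim_outliers([5, 11, 1, 2, 1], 5) -> 2  [called from audit_lot, line 23]
  sum_active(2, 2) -> 1  [called from audit_lot, line 25]
  audit_lot([5, 11, 1, 2, 1], 5) -> 1  [called from main, line 31]
Log origins:
  1: emitted by main (line 30)
  2: emitted by audit_lot (line 22)
  3: emitted by trim_outliers (line 9)
  4: emitted by pack_ledger (line 2)
  5: emitted by pack_ledger (line 5)
  6: emitted by trim_outliers (line 11)
  7: emitted by sum_active (line 16)
  8: emitted by main (line 32)
A correct fix: line 13: replace `-` with `*`.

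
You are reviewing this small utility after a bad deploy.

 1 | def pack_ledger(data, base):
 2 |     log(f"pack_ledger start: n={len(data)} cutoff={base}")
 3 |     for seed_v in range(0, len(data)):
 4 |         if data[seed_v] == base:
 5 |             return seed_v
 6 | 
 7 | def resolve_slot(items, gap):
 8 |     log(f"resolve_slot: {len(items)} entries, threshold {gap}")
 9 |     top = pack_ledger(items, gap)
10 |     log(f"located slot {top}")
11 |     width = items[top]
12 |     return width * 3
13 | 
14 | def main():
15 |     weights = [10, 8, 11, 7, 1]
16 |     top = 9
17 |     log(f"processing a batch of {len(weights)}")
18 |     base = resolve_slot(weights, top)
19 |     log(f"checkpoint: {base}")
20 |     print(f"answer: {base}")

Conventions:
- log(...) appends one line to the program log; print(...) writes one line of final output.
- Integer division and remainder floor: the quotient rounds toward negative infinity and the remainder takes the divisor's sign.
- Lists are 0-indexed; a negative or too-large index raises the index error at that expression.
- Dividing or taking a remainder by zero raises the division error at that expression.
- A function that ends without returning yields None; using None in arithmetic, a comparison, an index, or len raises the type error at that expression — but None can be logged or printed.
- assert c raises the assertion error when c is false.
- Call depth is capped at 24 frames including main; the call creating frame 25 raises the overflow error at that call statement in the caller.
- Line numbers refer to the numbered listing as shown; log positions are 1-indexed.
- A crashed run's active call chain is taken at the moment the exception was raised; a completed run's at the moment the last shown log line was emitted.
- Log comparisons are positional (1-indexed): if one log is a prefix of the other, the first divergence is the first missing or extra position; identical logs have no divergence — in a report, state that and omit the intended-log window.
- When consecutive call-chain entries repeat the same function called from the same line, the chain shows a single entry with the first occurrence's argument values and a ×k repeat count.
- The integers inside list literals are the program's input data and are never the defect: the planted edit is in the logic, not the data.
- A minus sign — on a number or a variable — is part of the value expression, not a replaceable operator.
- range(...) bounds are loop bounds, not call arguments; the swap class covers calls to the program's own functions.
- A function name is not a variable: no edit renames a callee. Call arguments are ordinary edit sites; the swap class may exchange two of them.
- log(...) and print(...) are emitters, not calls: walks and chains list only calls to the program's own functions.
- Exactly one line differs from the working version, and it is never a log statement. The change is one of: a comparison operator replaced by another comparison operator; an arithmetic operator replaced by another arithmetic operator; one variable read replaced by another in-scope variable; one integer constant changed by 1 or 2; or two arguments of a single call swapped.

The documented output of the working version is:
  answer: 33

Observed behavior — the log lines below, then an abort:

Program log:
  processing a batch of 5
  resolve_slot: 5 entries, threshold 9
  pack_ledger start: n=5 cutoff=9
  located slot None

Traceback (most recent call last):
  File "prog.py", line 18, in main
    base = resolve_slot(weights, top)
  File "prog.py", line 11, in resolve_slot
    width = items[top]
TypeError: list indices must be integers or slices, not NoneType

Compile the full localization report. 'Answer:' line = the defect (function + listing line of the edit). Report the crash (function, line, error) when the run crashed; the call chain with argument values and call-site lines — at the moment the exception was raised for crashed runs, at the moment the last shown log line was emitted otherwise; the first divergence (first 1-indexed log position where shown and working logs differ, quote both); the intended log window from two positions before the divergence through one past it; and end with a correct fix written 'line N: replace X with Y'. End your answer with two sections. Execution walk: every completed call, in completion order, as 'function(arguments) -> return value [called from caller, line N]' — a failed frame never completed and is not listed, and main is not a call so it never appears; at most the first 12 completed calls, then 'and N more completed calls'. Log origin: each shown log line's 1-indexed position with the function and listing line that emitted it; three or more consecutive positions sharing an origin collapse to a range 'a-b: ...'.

Answer: the defect is in main at line 16.
Core observation: At log position 2 the runs split — shown 'resolve_slot: 5 entries, threshold 9', but the working version logs 'resolve_slot: 5 entries, threshold 11'.
Crash: resolve_slot, line 11, TypeError.
Call chain: main -> resolve_slot([10, 8, 11, 7, 1], 9) (called at line 18).
First divergence: position 2 — the shown line 'resolve_slot: 5 entries, threshold 9' should read 'resolve_slot: 5 entries, threshold 11'.
Intended log window:
  1: processing a batch of 5
  2: resolve_slot: 5 entries, threshold 11
  3: pack_ledger start: n=5 cutoff=11
Execution walk:
  pack_ledger([10, 8, 11, 7, 1], 9) -> None  [called from resolve_slot, line 9]
Log origin:
  1: emitted by main (line 17)
  2: emitted by resolve_slot (line 8)
  3: emitted by pack_ledger (line 2)
  4: emitted by resolve_slot (line 10)
A correct fix: line 16: replace `9` with `11`.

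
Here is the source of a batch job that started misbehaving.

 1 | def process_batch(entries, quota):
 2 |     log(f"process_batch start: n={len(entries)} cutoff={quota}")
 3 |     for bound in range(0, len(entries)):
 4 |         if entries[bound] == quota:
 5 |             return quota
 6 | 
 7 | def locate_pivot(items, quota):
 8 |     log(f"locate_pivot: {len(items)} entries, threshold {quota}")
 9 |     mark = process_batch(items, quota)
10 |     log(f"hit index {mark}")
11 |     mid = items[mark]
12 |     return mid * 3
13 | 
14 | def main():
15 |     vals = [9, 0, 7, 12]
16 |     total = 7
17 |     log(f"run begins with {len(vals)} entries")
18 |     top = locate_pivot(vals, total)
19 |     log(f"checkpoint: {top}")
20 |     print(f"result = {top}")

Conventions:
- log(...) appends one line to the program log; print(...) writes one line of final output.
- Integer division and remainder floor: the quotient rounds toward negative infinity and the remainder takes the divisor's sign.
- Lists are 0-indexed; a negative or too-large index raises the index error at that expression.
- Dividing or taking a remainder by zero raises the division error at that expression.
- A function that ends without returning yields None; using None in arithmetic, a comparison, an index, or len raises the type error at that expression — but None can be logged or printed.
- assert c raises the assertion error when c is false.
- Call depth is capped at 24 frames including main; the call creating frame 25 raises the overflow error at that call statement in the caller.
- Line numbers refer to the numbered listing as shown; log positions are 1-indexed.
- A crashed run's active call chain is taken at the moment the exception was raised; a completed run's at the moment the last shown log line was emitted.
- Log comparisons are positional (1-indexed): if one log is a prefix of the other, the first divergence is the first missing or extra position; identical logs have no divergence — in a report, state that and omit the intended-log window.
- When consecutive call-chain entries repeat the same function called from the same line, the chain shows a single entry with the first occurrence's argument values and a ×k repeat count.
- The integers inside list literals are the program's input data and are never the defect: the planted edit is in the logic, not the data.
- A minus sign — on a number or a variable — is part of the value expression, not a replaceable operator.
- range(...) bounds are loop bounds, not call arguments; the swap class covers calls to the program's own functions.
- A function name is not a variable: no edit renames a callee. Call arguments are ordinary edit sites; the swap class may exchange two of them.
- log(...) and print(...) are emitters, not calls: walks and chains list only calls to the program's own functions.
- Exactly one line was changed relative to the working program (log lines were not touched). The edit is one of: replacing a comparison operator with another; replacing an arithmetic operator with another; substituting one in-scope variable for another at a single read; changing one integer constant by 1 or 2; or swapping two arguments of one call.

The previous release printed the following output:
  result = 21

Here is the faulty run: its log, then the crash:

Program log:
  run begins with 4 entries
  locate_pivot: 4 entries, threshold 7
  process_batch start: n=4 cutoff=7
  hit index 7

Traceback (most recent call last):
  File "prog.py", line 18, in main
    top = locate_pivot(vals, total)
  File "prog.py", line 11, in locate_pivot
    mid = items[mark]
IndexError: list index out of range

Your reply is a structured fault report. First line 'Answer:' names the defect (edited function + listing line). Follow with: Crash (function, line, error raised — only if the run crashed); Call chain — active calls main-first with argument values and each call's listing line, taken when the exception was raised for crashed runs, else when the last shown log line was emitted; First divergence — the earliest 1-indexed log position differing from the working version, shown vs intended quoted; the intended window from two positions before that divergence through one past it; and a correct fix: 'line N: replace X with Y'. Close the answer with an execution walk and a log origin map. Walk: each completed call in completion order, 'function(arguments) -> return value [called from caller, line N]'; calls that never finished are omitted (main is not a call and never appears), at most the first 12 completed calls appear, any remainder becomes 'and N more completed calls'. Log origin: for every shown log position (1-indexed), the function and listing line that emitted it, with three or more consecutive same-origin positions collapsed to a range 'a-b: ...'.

Answer: the defect is in process_batch at line 5.
The tell: The earliest visible damage is log position 4 — 'hit index 7' rather than the intended 'hit index 2'.
Crash: locate_pivot, line 11, IndexError.
Call chain: main -> locate_pivot([9, 0, 7, 12], 7) (called at line 18).
First divergence: position 4 — shown 'hit index 7', intended 'hit index 2'.
Intended log window:
  2: locate_pivot: 4 entries, threshold 7
  3: process_batch start: n=4 cutoff=7
  4: hit index 2
  5: checkpoint: 21
Execution walk:
  process_batch([9, 0, 7, 12], 7) -> 7  [called from locate_pivot, line 9]
Log origin:
  1: emitted by main (line 17)
  2: emitted by locate_pivot (line 8)
  3: emitted by process_batch (line 2)
  4: emitted by locate_pivot (line 10)
A correct fix: line 5: replace `quota` with `bound`.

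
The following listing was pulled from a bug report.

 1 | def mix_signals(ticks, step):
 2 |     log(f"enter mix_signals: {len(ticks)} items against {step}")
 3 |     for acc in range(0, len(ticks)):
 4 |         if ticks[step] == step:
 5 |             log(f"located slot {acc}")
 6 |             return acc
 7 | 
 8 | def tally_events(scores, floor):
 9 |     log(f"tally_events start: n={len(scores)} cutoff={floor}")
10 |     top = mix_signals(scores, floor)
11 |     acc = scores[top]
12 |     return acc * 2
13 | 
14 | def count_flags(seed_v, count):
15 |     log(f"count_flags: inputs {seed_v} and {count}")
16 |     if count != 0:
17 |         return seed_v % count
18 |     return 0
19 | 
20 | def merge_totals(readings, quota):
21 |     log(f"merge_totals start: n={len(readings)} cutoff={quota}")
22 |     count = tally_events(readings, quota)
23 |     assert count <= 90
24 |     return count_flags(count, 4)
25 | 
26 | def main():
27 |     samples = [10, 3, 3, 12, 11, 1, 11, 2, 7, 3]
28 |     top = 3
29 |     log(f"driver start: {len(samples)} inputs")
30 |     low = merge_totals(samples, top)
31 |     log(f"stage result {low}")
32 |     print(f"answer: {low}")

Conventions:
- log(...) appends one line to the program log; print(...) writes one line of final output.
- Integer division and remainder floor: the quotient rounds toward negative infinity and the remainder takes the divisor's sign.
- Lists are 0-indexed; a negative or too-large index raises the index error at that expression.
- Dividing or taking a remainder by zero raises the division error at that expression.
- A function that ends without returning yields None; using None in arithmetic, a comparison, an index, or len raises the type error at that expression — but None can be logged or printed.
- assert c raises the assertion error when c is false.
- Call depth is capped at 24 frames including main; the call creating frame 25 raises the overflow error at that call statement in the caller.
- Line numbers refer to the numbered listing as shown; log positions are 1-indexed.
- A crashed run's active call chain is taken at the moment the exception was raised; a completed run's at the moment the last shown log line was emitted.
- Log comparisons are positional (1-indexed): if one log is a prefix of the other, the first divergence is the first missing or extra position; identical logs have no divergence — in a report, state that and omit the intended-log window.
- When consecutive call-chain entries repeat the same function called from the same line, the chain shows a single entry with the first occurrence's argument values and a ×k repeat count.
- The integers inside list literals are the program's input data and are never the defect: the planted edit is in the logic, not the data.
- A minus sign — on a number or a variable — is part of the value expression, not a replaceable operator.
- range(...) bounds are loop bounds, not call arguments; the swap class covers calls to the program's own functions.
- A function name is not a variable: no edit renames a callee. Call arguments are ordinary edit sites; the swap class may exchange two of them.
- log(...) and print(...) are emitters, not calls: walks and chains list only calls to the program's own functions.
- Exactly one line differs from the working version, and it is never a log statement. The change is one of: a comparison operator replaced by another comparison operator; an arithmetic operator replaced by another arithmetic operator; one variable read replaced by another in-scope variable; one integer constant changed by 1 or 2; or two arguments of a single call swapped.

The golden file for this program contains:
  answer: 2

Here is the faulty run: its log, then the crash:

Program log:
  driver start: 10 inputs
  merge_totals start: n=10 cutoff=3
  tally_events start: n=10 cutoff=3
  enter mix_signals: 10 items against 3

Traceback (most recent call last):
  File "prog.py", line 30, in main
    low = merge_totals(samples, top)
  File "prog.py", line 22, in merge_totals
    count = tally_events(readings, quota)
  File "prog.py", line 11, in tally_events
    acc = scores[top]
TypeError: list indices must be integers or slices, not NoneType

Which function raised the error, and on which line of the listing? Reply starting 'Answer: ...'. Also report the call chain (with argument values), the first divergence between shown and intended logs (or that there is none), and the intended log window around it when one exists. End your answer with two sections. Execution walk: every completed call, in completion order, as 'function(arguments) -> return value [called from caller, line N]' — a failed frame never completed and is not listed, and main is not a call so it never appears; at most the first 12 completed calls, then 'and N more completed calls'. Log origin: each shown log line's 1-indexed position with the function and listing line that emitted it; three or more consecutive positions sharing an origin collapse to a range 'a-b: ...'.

Answer: the error was raised in tally_events, line 11.
Core observation: The log ends early — 4 lines, where the working version next logs 'located slot 1'.
Call chain: main -> merge_totals([10, 3, 3, 12, 11, 1, 11, 2, 7, 3], 3) (called at line 30) -> tally_events([10, 3, 3, 12, 11, 1, 11, 2, 7, 3], 3) (called at line 22).
First divergence: position 5 — after 4 matching lines the faulty run goes silent; intended next line 'located slot 1'.
Intended log window:
  3: tally_events start: n=10 cutoff=3
  4: enter mix_signals: 10 items against 3
  5: located slot 1
  6: count_flags: inputs 6 and 4
Execution walk:
  mix_signals([10, 3, 3, 12, 11, 1, 11, 2, 7, 3], 3) -> None  [called from tally_events, line 10]
Log line origins:
  1: from main, line 29
  2: from merge_totals, line 21
  3: from tally_events, line 9
  4: from mix_signals, line 2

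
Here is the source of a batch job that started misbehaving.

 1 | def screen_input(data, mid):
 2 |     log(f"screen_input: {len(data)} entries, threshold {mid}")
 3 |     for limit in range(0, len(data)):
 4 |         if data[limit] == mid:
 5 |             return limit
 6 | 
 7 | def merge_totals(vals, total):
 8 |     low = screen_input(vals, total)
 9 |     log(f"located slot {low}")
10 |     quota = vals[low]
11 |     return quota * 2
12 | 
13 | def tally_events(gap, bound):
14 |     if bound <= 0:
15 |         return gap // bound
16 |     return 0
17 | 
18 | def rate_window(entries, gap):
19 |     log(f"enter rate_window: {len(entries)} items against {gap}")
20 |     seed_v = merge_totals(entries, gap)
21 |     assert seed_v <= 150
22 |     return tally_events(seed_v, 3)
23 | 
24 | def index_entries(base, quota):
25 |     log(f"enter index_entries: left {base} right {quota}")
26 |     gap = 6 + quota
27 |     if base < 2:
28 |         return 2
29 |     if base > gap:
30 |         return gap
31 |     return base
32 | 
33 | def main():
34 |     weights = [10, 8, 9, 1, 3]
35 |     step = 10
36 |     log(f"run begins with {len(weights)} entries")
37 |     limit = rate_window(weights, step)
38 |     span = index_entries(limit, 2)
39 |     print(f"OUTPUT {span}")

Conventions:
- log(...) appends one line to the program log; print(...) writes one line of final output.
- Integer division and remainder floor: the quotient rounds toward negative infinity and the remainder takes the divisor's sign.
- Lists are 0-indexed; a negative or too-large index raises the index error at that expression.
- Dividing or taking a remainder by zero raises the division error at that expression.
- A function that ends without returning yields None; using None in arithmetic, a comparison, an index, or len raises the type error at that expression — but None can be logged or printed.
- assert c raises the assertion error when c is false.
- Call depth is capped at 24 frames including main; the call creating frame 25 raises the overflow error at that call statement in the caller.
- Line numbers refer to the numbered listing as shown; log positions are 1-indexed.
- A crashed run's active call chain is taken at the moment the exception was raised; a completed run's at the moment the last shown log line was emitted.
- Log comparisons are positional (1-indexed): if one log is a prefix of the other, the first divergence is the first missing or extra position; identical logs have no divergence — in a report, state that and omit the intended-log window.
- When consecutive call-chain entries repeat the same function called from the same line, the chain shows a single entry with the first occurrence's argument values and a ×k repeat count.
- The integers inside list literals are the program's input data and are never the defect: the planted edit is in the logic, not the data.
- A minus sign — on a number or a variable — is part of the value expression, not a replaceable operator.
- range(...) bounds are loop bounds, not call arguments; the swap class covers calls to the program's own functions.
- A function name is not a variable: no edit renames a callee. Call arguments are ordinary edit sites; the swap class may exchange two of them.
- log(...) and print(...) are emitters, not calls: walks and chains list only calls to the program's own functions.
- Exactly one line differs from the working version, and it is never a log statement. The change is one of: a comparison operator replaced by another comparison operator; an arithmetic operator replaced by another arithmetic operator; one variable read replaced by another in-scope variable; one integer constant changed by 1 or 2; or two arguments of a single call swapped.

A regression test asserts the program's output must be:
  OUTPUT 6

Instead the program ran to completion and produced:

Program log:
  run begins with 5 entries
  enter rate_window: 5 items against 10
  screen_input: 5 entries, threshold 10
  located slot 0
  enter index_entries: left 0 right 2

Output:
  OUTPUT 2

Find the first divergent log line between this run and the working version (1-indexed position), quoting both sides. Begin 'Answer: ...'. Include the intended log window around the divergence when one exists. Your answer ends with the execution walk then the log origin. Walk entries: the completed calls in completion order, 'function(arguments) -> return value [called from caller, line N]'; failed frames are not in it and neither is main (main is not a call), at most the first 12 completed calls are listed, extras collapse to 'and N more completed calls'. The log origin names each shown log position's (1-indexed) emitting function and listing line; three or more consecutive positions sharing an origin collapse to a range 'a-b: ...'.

Answer: position 5; shown 'enter index_entries: left 0 right 2' vs intended 'enter index_entries: left 6 right 2'.
Intended log window:
  3: screen_input: 5 entries, threshold 10
  4: located slot 0
  5: enter index_entries: left 6 right 2
Execution walk:
  screen_input([10, 8, 9, 1, 3], 10) -> 0  [called from merge_totals, line 8]
  merge_totals([10, 8, 9, 1, 3], 10) -> 20  [called from rate_window, line 20]
  tally_events(20, 3) -> 0  [called from rate_window, line 22]
  rate_window([10, 8, 9, 1, 3], 10) -> 0  [called from main, line 37]
  index_entries(0, 2) -> 2  [called from main, line 38]
Log line origins:
  1 — main, line 36
  2 — rate_window, line 19
  3 — screen_input, line 2
  4 — merge_totals, line 9
  5 — index_entries, line 25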